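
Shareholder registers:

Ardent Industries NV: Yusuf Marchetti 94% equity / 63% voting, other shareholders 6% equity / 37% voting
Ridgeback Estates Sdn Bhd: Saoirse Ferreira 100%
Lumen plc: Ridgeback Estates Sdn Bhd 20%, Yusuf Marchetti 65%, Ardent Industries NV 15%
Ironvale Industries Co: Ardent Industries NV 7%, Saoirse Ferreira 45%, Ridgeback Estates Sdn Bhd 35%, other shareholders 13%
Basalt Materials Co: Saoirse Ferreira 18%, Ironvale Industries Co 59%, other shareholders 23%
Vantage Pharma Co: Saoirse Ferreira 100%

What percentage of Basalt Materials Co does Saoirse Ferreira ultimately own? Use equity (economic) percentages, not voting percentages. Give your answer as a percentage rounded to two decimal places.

Saoirse reaches Basalt along 3 paths.
Direct stake: 18% = 18%.
Via Ironvale: 45% × 59% = 26.55%.
Via Ridgeback → Ironvale: 100% × 35% × 59% = 20.65%.
Total: 18% + 26.55% + 20.65% = 65.2%.
Rounded: 65.20%.

65.20%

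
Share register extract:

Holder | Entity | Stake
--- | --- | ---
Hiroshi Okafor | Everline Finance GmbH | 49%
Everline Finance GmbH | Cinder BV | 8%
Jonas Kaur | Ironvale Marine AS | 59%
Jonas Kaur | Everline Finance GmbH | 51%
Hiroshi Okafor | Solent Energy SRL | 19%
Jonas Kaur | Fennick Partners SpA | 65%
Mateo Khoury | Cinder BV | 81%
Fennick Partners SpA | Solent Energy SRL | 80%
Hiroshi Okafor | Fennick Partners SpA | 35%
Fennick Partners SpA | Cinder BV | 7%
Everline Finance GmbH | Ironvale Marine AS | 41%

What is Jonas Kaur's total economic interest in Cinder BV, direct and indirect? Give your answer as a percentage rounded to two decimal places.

Jonas reaches Cinder along 2 paths.
Via Everline: 51% × 8% = 4.08%.
Via Fennick: 65% × 7% = 4.55%.
Total: 4.08% + 4.55% = 8.63%.

8.63%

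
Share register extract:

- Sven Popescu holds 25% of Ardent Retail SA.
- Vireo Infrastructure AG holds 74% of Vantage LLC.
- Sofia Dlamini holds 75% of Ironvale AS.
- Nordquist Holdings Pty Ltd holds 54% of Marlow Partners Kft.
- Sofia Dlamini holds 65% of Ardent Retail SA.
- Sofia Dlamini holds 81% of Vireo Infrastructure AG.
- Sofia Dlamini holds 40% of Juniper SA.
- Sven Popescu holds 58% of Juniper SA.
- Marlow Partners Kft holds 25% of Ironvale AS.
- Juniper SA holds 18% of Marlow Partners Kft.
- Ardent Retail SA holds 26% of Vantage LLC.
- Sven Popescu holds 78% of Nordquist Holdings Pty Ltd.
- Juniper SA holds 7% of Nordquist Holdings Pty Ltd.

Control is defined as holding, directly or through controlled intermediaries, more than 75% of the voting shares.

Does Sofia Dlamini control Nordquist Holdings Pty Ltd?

No

Sofia holds 81% of Vireo, so Sofia controls Vireo.
Neither Sofia nor any entity Sofia controls holds any voting interest in Nordquist.
So Sofia does not control Nordquist.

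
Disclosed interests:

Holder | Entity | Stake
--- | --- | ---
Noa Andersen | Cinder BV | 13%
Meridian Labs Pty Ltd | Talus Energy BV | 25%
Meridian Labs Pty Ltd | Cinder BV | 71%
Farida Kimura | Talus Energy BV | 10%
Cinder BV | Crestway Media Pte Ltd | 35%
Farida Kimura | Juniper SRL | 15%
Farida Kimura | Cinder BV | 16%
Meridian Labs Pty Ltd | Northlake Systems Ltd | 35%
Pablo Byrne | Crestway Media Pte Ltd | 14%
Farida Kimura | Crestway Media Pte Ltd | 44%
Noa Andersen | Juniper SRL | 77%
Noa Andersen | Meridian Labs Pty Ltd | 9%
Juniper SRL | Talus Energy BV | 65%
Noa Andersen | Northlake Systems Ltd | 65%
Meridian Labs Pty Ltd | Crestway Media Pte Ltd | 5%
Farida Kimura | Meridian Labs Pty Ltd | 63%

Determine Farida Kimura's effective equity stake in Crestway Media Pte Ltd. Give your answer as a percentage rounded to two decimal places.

Farida reaches Crestway along 4 paths.
Via Meridian: 63% × 5% = 3.15%.
Via Meridian → Cinder: 63% × 71% × 35% = 15.6555%.
Via Cinder: 16% × 35% = 5.6%.
Direct stake: 44% = 44%.
Total: 3.15% + 15.6555% + 5.6% + 44% = 68.4055%.
Rounded: 68.41%.

68.41%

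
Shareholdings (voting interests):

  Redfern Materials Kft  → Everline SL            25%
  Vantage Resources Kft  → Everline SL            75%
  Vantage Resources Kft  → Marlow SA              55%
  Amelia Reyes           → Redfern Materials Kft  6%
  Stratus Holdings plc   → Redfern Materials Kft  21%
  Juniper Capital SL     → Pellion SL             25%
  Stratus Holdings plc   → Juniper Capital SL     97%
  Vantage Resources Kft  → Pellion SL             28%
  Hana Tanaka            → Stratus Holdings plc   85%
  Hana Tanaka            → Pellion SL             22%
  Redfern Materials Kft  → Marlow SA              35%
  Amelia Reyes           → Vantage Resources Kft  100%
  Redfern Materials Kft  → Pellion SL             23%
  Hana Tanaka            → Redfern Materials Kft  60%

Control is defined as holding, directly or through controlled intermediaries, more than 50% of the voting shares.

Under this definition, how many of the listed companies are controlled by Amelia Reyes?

Amelia holds 100% of Vantage, so Amelia controls Vantage.
Vantage holds 75% of Everline, so Amelia controls Everline.
Vantage holds 55% of Marlow, so Amelia controls Marlow.
No other company's threshold is met.
Amelia controls 3 companies.

3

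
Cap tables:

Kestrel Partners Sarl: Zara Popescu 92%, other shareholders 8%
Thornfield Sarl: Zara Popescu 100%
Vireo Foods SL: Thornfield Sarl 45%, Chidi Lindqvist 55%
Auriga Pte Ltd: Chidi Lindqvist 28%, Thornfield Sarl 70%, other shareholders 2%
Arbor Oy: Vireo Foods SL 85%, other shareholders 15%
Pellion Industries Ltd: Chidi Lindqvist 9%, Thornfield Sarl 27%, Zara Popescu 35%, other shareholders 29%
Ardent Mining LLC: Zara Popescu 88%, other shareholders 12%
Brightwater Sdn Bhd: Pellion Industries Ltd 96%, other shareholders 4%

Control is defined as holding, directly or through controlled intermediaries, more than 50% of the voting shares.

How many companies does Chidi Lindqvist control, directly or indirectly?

Chidi holds 55% of Vireo, so Chidi controls Vireo.
Vireo holds 85% of Arbor, so Chidi controls Arbor.
No other company's threshold is met.
Chidi controls 2 companies.

2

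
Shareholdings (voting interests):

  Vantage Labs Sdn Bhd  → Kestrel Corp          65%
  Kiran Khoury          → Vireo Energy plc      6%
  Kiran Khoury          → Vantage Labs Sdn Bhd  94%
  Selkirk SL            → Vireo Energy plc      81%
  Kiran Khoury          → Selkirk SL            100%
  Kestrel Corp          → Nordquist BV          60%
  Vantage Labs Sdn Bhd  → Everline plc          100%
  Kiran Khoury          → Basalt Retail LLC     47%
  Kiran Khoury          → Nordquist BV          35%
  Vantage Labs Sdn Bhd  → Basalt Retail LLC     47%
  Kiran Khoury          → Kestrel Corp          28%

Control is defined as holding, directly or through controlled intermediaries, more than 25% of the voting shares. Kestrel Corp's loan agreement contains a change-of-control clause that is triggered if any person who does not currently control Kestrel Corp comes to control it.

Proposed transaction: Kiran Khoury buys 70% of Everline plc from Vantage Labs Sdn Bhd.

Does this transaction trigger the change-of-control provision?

No

The purchase adds only to Kiran's holdings (Vantage's stake shrinks), so Kiran is the only person who could newly come to control Kestrel.
Kiran holds 94% of Vantage, so Kiran controls Vantage.
Vantage and Kiran together hold 65% + 28% = 93% of Kestrel, so Kiran controls Kestrel.
So Kiran already controls Kestrel before the transaction.
After the purchase, Kiran holds 70% of Everline directly, and Vantage's stake falls to 30%.
Kiran controlled Kestrel already, so this is not a new person acquiring control; every other person's position is unchanged or reduced.
No new person acquires control, so the clause is not triggered.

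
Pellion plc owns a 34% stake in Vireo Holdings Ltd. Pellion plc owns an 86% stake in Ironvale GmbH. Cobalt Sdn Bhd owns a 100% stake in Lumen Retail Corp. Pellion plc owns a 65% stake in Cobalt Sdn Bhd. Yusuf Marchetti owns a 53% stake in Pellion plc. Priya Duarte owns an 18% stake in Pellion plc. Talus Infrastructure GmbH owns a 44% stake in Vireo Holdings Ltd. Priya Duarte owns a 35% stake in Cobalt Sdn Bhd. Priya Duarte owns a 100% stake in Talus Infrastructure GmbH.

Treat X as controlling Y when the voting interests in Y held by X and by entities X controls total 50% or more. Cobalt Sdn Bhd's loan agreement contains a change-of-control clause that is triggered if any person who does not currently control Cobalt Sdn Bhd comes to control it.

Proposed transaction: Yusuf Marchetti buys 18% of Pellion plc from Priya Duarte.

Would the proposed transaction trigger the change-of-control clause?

No

The purchase adds only to Yusuf's holdings (Priya's stake shrinks), so Yusuf is the only person who could newly come to control Cobalt.
Yusuf holds 53% of Pellion, so Yusuf controls Pellion.
Pellion holds 65% of Cobalt, so Yusuf controls Cobalt.
So Yusuf already controls Cobalt before the transaction.
After the purchase, Yusuf's direct stake in Pellion rises to 53% + 18% = 71%, and Priya's stake falls to 0%.
Yusuf controlled Cobalt already, so this is not a new person acquiring control; every other person's position is unchanged or reduced.
No new person acquires control, so the clause is not triggered.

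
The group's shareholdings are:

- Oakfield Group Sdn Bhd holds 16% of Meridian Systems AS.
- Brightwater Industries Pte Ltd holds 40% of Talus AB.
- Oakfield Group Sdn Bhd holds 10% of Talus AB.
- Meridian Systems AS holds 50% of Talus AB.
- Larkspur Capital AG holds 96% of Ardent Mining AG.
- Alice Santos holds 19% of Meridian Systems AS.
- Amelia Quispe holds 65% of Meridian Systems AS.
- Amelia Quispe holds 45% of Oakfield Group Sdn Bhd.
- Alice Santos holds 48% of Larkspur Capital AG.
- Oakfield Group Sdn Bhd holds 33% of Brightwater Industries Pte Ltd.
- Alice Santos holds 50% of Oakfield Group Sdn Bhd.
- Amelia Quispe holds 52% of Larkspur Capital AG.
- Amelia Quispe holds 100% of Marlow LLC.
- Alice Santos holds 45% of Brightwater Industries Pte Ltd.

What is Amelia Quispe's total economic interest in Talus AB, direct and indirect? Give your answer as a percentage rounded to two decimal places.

46.54%

Amelia reaches Talus along 4 paths.
Via Oakfield: 45% × 10% = 4.5%.
Via Oakfield → Meridian: 45% × 16% × 50% = 3.6%.
Via Meridian: 65% × 50% = 32.5%.
Via Oakfield → Brightwater: 45% × 33% × 40% = 5.94%.
Total: 4.5% + 3.6% + 32.5% + 5.94% = 46.54%.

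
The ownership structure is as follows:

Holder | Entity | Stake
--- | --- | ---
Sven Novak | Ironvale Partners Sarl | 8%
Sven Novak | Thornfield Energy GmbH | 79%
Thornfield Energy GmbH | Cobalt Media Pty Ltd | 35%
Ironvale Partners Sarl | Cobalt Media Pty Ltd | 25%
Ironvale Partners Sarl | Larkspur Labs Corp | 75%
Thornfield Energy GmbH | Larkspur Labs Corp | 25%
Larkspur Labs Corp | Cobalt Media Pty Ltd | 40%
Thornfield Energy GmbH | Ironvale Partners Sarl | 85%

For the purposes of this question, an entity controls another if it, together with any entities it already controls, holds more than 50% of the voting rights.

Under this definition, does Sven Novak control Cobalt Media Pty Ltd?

Sven holds 79% of Thornfield, so Sven controls Thornfield.
Thornfield and Sven together hold 85% + 8% = 93% of Ironvale, so Sven controls Ironvale.
Ironvale and Thornfield together hold 75% + 25% = 100% of Larkspur, so Sven controls Larkspur.
Thornfield and Larkspur and Ironvale together hold 35% + 40% + 25% = 100% of Cobalt, so Sven controls Cobalt.

Yes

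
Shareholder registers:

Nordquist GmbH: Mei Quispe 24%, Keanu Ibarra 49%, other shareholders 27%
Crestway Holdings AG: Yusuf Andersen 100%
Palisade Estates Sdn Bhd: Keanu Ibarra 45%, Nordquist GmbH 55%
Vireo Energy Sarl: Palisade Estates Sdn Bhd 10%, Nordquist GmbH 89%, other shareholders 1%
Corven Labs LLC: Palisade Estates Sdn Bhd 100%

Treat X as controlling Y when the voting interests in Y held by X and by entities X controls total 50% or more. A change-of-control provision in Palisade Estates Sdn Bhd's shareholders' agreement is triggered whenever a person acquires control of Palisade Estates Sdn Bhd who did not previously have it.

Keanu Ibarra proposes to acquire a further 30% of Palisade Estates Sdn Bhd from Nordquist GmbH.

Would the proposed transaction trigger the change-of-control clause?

Yes

The purchase adds only to Keanu's holdings (Nordquist's stake shrinks), so Keanu is the only person who could newly come to control Palisade.
Keanu's largest direct stake is 49% in Nordquist, which does not meet the threshold, so Keanu controls no company.
In Palisade, Keanu's side holds only 45%, not ≥ 50%.
So before the transaction, Keanu does not control Palisade.
After the purchase, Keanu's direct stake in Palisade rises to 45% + 30% = 75%, and Nordquist's stake falls to 25%.
Keanu holds 75% of Palisade, so Keanu controls Palisade.
Keanu did not control Palisade before and does after, so the clause is triggered.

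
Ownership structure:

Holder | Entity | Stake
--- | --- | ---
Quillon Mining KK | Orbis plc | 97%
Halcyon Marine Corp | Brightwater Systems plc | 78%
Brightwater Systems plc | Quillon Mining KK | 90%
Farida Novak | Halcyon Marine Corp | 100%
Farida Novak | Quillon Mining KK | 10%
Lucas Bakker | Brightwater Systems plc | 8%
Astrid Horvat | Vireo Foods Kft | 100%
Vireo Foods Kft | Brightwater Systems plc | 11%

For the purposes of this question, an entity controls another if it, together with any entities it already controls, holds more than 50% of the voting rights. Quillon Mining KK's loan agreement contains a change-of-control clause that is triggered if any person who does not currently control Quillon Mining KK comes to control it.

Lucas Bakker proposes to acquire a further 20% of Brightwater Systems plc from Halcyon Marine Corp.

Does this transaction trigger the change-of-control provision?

No

The purchase adds only to Lucas's holdings (Halcyon's stake shrinks), so Lucas is the only person who could newly come to control Quillon.
Lucas's largest direct stake is 8% in Brightwater, which does not meet the threshold, so Lucas controls no company.
Neither Lucas nor any entity Lucas controls holds any voting interest in Quillon.
So before the transaction, Lucas does not control Quillon.
After the purchase, Lucas's direct stake in Brightwater rises to 8% + 20% = 28%, and Halcyon's stake falls to 58%.
Lucas's side now holds 28% of Brightwater, not > 50%, so Lucas still does not control Brightwater.
After the transaction, neither Lucas nor any entity Lucas controls holds a voting interest in Quillon, so Lucas still does not control it.
No new person acquires control, so the clause is not triggered.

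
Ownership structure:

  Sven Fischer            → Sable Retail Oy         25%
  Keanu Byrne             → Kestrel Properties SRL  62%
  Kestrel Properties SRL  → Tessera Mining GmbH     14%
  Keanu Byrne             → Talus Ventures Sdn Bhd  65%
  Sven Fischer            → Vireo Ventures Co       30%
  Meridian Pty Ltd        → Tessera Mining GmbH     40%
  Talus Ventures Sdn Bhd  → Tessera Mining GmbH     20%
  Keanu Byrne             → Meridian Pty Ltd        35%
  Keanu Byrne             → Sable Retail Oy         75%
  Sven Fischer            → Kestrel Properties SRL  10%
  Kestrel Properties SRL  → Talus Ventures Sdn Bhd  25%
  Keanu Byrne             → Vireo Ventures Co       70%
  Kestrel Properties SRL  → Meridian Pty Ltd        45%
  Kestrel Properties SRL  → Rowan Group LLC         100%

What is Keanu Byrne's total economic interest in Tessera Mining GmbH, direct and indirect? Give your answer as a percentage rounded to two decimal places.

49.94%

Keanu reaches Tessera along 5 paths.
Via Meridian: 35% × 40% = 14%.
Via Kestrel → Meridian: 62% × 45% × 40% = 11.16%.
Via Kestrel: 62% × 14% = 8.68%.
Via Talus: 65% × 20% = 13%.
Via Kestrel → Talus: 62% × 25% × 20% = 3.1%.
Total: 14% + 11.16% + 8.68% + 13% + 3.1% = 49.94%.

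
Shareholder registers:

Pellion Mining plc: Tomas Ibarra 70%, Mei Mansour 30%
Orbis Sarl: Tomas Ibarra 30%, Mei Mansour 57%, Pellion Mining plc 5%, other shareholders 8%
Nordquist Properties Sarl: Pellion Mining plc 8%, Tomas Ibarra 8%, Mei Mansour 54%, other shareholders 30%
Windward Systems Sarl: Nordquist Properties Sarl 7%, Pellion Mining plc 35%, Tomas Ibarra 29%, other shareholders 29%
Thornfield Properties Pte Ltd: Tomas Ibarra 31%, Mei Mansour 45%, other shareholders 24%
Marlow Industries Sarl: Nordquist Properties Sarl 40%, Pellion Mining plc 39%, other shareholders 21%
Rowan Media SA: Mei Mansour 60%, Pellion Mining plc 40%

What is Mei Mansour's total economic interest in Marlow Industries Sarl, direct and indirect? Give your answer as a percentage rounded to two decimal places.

Mei reaches Marlow along 3 paths.
Via Pellion → Nordquist: 30% × 8% × 40% = 0.96%.
Via Nordquist: 54% × 40% = 21.6%.
Via Pellion: 30% × 39% = 11.7%.
Total: 0.96% + 21.6% + 11.7% = 34.26%.

34.26%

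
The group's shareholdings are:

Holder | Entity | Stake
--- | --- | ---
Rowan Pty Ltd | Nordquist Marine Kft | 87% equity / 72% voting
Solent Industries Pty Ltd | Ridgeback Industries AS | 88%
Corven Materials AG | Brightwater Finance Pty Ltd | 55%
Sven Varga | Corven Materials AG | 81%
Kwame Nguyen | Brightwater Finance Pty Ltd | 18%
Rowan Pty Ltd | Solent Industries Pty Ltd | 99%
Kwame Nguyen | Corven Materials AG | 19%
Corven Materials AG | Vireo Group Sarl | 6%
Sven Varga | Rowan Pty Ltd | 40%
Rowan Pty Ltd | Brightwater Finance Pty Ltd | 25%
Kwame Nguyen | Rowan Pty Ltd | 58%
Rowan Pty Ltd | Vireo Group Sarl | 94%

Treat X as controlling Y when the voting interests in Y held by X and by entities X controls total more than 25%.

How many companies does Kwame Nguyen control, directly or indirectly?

Kwame holds 58% of Rowan, so Kwame controls Rowan.
Rowan holds 99% of Solent, so Kwame controls Solent.
Rowan holds 94% of Vireo, so Kwame controls Vireo.
Kwame and Rowan together hold 18% + 25% = 43% of Brightwater, so Kwame controls Brightwater.
Solent holds 88% of Ridgeback, so Kwame controls Ridgeback.
Rowan holds 72% of Nordquist, so Kwame controls Nordquist.
No other company's threshold is met.
Kwame controls 6 companies.

6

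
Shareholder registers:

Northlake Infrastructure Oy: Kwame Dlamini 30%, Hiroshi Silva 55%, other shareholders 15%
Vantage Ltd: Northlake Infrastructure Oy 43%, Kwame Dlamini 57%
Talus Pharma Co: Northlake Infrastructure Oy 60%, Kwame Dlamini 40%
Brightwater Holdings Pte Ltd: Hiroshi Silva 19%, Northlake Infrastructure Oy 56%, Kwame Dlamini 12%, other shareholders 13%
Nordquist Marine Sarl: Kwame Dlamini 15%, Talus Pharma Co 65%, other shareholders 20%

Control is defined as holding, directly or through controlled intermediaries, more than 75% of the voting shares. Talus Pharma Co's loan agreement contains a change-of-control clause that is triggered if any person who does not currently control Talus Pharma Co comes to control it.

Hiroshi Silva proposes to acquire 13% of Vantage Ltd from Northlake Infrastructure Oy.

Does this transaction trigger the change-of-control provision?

The purchase adds only to Hiroshi's holdings (Northlake's stake shrinks), so Hiroshi is the only person who could newly come to control Talus.
Hiroshi's largest direct stake is 55% in Northlake, which does not meet the threshold, so Hiroshi controls no company.
Neither Hiroshi nor any entity Hiroshi controls holds any voting interest in Talus.
So before the transaction, Hiroshi does not control Talus.
After the purchase, Hiroshi holds 13% of Vantage directly, and Northlake's stake falls to 30%.
Hiroshi's side now holds 13% of Vantage, not > 75%, so Hiroshi still does not control Vantage.
After the transaction, neither Hiroshi nor any entity Hiroshi controls holds a voting interest in Talus, so Hiroshi still does not control it.
No new person acquires control, so the clause is not triggered.

No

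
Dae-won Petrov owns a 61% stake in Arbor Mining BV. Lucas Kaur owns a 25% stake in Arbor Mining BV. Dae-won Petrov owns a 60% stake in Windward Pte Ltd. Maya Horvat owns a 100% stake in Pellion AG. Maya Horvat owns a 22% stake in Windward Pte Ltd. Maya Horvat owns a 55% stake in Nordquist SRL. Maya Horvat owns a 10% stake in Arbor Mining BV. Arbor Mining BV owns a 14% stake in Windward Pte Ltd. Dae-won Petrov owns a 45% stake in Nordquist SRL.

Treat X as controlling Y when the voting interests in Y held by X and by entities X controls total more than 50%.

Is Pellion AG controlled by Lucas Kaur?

No

Lucas's largest direct stake is 25% in Arbor, which does not meet the threshold, so Lucas controls no company.
Neither Lucas nor any entity Lucas controls holds any voting interest in Pellion.
So Lucas does not control Pellion.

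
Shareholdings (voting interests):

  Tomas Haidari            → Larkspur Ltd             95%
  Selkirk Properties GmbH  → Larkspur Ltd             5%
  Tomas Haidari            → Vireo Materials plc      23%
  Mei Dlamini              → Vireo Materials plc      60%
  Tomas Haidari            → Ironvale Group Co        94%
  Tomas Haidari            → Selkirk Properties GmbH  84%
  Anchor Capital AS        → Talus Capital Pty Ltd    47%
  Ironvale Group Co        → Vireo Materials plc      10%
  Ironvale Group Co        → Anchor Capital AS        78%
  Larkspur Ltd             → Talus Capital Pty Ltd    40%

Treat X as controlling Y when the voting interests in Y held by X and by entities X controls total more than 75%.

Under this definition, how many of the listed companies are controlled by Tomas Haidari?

Tomas holds 94% of Ironvale, so Tomas controls Ironvale.
Tomas holds 84% of Selkirk, so Tomas controls Selkirk.
Ironvale holds 78% of Anchor, so Tomas controls Anchor.
Selkirk and Tomas together hold 5% + 95% = 100% of Larkspur, so Tomas controls Larkspur.
Anchor and Larkspur together hold 47% + 40% = 87% of Talus, so Tomas controls Talus.
No other company's threshold is met.
Tomas controls 5 companies.

5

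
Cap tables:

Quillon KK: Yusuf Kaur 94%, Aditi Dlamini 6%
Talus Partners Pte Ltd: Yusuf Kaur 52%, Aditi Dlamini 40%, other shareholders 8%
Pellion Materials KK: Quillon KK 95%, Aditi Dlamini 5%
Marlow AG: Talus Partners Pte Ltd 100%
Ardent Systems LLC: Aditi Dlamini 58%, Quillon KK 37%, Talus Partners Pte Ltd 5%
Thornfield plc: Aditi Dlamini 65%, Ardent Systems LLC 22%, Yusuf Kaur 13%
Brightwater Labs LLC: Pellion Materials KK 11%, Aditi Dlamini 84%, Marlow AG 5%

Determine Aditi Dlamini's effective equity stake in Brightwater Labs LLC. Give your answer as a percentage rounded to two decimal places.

87.18%

Aditi reaches Brightwater along 4 paths.
Via Quillon → Pellion: 6% × 95% × 11% = 0.627%.
Via Pellion: 5% × 11% = 0.55%.
Direct stake: 84% = 84%.
Via Talus → Marlow: 40% × 100% × 5% = 2%.
Total: 0.627% + 0.55% + 84% + 2% = 87.177%.
Rounded: 87.18%.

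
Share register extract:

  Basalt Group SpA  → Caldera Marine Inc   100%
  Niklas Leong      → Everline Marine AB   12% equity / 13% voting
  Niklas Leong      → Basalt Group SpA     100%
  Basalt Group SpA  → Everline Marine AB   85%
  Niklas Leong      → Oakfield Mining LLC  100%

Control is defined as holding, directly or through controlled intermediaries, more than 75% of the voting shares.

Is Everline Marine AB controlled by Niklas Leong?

Yes

Niklas holds 100% of Basalt, so Niklas controls Basalt.
Basalt and Niklas together hold 85% + 13% = 98% of Everline, so Niklas controls Everline.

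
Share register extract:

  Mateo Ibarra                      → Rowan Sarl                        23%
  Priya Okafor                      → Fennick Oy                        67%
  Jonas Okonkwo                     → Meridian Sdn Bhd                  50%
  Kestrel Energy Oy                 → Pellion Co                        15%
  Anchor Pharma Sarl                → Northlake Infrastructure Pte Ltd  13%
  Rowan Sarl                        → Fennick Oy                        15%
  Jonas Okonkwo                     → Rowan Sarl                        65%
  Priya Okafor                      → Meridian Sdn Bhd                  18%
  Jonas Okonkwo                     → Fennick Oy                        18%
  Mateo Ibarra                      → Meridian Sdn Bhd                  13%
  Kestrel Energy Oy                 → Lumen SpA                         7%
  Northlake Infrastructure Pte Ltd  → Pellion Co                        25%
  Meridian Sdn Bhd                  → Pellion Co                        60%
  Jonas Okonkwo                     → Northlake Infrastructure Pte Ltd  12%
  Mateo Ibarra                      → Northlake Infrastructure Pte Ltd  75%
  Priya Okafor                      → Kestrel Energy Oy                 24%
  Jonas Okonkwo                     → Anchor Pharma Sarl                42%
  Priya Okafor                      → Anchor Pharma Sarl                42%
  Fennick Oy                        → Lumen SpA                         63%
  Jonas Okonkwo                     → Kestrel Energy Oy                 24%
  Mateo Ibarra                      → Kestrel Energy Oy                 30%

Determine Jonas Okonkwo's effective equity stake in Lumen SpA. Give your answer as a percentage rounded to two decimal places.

Jonas reaches Lumen along 3 paths.
Via Rowan → Fennick: 65% × 15% × 63% = 6.1425%.
Via Fennick: 18% × 63% = 11.34%.
Via Kestrel: 24% × 7% = 1.68%.
Total: 6.1425% + 11.34% + 1.68% = 19.1625%.
Rounded: 19.16%.

19.16%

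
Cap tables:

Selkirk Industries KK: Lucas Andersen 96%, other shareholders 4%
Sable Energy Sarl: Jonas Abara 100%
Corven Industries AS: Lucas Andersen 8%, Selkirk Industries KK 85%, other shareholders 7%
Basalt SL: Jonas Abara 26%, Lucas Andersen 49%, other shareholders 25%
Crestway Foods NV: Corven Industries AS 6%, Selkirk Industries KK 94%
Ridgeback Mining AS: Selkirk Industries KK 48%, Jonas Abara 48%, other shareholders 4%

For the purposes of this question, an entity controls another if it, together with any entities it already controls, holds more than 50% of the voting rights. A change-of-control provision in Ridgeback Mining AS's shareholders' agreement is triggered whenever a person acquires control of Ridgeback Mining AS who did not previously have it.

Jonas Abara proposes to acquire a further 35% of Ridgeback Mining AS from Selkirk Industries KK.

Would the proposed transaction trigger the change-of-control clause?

The purchase adds only to Jonas's holdings (Selkirk's stake shrinks), so Jonas is the only person who could newly come to control Ridgeback.
Jonas holds 100% of Sable, so Jonas controls Sable.
In Ridgeback, Jonas's side holds only 48%, not > 50%.
So before the transaction, Jonas does not control Ridgeback.
After the purchase, Jonas's direct stake in Ridgeback rises to 48% + 35% = 83%, and Selkirk's stake falls to 13%.
Jonas holds 83% of Ridgeback, so Jonas controls Ridgeback.
Jonas did not control Ridgeback before and does after, so the clause is triggered.

Yes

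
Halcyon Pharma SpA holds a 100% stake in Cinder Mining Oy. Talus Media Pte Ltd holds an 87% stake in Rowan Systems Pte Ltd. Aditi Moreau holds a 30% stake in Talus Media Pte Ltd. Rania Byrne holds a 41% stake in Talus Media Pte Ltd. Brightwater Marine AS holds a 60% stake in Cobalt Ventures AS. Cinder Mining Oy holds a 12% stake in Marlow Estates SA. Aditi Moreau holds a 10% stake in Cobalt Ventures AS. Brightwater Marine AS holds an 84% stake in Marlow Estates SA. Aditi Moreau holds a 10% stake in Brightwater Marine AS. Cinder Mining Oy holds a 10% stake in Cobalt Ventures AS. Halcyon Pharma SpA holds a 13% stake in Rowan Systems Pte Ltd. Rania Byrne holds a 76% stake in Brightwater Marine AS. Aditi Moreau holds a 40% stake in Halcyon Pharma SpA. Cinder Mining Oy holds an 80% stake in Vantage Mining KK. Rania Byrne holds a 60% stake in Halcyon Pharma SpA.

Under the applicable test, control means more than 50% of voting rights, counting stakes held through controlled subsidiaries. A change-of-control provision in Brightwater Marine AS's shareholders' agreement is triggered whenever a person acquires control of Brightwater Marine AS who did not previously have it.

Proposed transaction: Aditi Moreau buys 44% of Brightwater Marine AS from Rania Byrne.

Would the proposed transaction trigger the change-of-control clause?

The purchase adds only to Aditi's holdings (Rania's stake shrinks), so Aditi is the only person who could newly come to control Brightwater.
Aditi's largest direct stake is 40% in Halcyon, which does not meet the threshold, so Aditi controls no company.
In Brightwater, Aditi's side holds only 10%, not > 50%.
So before the transaction, Aditi does not control Brightwater.
After the purchase, Aditi's direct stake in Brightwater rises to 10% + 44% = 54%, and Rania's stake falls to 32%.
Aditi holds 54% of Brightwater, so Aditi controls Brightwater.
Aditi did not control Brightwater before and does after, so the clause is triggered.

Yes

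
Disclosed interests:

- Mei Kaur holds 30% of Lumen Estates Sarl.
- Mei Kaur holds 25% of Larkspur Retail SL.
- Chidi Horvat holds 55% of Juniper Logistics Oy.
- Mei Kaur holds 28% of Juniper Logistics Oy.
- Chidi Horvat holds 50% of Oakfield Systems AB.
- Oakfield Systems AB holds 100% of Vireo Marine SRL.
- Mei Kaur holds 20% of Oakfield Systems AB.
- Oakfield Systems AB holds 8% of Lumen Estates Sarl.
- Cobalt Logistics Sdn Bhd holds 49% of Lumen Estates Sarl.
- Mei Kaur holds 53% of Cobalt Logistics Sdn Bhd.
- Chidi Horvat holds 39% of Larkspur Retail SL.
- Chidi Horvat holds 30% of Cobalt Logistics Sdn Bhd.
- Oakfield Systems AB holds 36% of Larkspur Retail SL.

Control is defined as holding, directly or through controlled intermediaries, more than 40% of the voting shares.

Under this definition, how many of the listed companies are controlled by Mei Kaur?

2

Mei holds 53% of Cobalt, so Mei controls Cobalt.
Cobalt and Mei together hold 49% + 30% = 79% of Lumen, so Mei controls Lumen.
No other company's threshold is met.
Mei controls 2 companies.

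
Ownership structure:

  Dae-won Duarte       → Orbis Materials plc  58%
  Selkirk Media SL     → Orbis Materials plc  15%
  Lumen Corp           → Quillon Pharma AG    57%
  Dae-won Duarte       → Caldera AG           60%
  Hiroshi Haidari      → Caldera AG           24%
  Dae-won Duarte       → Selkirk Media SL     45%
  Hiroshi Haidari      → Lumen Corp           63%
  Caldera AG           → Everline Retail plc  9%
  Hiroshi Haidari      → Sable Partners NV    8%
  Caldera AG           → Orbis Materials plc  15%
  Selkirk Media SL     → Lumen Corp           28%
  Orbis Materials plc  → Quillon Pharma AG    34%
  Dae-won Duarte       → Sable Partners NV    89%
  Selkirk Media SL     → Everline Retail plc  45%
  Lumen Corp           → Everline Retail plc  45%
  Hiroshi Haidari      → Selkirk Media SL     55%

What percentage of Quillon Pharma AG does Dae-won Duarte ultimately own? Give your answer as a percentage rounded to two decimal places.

Dae-won reaches Quillon along 4 paths.
Via Caldera → Orbis: 60% × 15% × 34% = 3.06%.
Via Selkirk → Orbis: 45% × 15% × 34% = 2.295%.
Via Orbis: 58% × 34% = 19.72%.
Via Selkirk → Lumen: 45% × 28% × 57% = 7.182%.
Total: 3.06% + 2.295% + 19.72% + 7.182% = 32.257%.
Rounded: 32.26%.

32.26%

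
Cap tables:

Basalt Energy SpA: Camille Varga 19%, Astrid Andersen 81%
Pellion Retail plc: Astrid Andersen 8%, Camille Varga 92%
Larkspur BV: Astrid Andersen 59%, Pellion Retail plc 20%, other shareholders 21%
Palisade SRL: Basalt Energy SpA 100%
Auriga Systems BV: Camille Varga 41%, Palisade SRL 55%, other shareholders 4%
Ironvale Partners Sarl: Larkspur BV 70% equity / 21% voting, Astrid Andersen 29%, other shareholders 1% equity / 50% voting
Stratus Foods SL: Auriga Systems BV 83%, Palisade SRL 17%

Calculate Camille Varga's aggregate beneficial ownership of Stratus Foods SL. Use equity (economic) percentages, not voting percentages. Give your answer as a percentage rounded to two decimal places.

Camille reaches Stratus along 3 paths.
Via Auriga: 41% × 83% = 34.03%.
Via Basalt → Palisade → Auriga: 19% × 100% × 55% × 83% = 8.6735%.
Via Basalt → Palisade: 19% × 100% × 17% = 3.23%.
Total: 34.03% + 8.6735% + 3.23% = 45.9335%.
Rounded: 45.93%.

45.93%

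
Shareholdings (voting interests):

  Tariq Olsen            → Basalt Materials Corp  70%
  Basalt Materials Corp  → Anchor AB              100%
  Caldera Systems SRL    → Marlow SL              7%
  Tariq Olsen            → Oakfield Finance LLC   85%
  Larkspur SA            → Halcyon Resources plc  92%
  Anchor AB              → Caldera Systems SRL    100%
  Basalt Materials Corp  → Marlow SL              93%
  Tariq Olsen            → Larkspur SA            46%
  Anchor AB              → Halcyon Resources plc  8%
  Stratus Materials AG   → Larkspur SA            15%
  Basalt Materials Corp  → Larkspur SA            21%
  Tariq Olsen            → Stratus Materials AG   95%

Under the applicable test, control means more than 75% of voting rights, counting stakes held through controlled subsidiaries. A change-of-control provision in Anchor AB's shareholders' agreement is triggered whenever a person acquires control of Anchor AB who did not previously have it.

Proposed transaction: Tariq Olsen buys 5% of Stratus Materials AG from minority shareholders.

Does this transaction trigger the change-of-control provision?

No

The purchase changes only Tariq's holdings, so Tariq is the only person who could newly come to control Anchor.
Tariq holds 95% of Stratus, so Tariq controls Stratus.
Tariq holds 85% of Oakfield, so Tariq controls Oakfield.
Neither Tariq nor any entity Tariq controls holds any voting interest in Anchor.
So before the transaction, Tariq does not control Anchor.
After the purchase, Tariq's direct stake in Stratus rises to 95% + 5% = 100%.
Tariq holds 100% of Stratus, so Tariq controls Stratus.
After the transaction, neither Tariq nor any entity Tariq controls holds a voting interest in Anchor, so Tariq still does not control it.
No new person acquires control, so the clause is not triggered.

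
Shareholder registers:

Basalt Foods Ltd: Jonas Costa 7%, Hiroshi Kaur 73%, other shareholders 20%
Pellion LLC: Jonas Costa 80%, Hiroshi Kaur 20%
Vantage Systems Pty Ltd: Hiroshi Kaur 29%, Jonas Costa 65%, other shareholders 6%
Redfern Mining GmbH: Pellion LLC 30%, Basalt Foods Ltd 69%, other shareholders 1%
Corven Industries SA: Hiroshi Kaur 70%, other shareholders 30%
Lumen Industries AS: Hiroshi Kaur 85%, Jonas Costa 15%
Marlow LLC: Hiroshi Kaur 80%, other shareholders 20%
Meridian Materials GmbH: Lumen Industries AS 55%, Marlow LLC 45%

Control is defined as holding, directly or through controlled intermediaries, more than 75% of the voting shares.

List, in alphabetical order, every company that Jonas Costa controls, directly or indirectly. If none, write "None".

Jonas holds 80% of Pellion, so Jonas controls Pellion.
No other company's threshold is met.

Pellion LLC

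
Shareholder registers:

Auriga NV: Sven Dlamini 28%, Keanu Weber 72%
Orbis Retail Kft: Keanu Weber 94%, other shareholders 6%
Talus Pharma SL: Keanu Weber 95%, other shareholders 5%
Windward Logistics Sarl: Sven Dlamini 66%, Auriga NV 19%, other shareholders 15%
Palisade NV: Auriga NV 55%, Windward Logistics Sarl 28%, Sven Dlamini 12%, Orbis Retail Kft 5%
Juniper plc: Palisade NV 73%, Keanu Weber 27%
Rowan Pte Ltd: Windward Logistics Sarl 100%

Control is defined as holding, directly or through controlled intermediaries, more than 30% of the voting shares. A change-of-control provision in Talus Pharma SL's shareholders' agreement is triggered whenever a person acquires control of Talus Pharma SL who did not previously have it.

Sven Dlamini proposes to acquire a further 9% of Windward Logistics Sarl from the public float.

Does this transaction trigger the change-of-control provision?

The purchase changes only Sven's holdings, so Sven is the only person who could newly come to control Talus.
Sven holds 66% of Windward, so Sven controls Windward.
Windward and Sven together hold 28% + 12% = 40% of Palisade, so Sven controls Palisade.
Palisade holds 73% of Juniper, so Sven controls Juniper.
Windward holds 100% of Rowan, so Sven controls Rowan.
Neither Sven nor any entity Sven controls holds any voting interest in Talus.
So before the transaction, Sven does not control Talus.
After the purchase, Sven's direct stake in Windward rises to 66% + 9% = 75%.
Sven holds 75% of Windward, so Sven controls Windward.
After the transaction, neither Sven nor any entity Sven controls holds a voting interest in Talus, so Sven still does not control it.
No new person acquires control, so the clause is not triggered.

No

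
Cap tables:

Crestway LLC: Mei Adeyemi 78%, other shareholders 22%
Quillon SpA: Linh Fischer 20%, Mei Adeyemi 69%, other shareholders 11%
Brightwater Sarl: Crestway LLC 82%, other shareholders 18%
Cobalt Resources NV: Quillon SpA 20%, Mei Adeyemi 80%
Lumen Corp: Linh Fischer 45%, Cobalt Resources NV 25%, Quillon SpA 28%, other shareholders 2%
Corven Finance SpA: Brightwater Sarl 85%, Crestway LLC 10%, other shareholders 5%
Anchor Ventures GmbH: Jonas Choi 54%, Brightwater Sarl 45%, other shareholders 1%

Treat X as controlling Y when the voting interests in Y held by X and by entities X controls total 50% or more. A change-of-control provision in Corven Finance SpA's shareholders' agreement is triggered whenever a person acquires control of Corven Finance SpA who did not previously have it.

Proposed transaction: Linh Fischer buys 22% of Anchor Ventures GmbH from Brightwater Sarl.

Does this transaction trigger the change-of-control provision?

No

The purchase adds only to Linh's holdings (Brightwater's stake shrinks), so Linh is the only person who could newly come to control Corven.
Linh's largest direct stake is 45% in Lumen, which does not meet the threshold, so Linh controls no company.
Neither Linh nor any entity Linh controls holds any voting interest in Corven.
So before the transaction, Linh does not control Corven.
After the purchase, Linh holds 22% of Anchor directly, and Brightwater's stake falls to 23%.
Linh's side now holds 22% of Anchor, not ≥ 50%, so Linh still does not control Anchor.
After the transaction, neither Linh nor any entity Linh controls holds a voting interest in Corven, so Linh still does not control it.
No new person acquires control, so the clause is not triggered.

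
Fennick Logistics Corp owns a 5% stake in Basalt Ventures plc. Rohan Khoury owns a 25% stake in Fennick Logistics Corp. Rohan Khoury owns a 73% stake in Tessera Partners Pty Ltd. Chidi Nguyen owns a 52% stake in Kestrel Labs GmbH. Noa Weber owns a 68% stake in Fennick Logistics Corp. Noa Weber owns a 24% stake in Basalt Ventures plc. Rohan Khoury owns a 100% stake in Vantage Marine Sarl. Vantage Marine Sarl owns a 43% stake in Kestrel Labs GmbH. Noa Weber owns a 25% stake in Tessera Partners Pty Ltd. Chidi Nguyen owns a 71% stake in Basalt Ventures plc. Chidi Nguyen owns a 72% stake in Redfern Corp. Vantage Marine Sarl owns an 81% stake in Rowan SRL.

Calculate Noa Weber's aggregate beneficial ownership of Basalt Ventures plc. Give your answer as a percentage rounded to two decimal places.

Noa reaches Basalt along 2 paths.
Direct stake: 24% = 24%.
Via Fennick: 68% × 5% = 3.4%.
Total: 24% + 3.4% = 27.4%.
Rounded: 27.40%.

27.40%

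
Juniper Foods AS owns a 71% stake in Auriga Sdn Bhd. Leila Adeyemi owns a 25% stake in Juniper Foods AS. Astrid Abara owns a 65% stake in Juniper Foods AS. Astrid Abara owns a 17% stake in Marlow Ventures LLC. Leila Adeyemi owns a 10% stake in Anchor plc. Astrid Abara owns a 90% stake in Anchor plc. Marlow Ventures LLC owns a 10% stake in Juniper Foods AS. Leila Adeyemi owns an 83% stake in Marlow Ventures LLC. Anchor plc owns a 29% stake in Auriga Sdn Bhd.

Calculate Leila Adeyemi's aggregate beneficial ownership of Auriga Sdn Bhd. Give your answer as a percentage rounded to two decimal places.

26.54%

Leila reaches Auriga along 3 paths.
Via Marlow → Juniper: 83% × 10% × 71% = 5.893%.
Via Juniper: 25% × 71% = 17.75%.
Via Anchor: 10% × 29% = 2.9%.
Total: 5.893% + 17.75% + 2.9% = 26.543%.
Rounded: 26.54%.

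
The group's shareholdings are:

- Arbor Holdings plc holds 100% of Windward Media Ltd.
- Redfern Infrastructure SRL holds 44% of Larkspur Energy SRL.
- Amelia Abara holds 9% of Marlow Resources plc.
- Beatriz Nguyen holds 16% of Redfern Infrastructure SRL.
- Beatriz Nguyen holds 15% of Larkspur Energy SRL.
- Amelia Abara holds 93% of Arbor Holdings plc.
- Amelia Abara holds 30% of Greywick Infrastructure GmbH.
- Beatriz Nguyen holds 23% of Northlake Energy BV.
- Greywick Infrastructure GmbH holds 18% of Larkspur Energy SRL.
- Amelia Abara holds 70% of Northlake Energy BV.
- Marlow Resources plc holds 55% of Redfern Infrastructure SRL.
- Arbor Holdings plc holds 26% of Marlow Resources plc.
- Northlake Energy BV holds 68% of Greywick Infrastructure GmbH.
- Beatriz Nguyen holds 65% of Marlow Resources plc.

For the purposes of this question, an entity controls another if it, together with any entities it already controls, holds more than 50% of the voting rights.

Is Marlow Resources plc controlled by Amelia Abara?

Amelia holds 93% of Arbor, so Amelia controls Arbor.
Amelia holds 70% of Northlake, so Amelia controls Northlake.
Northlake and Amelia together hold 68% + 30% = 98% of Greywick, so Amelia controls Greywick.
Arbor holds 100% of Windward, so Amelia controls Windward.
In Marlow, Amelia's side holds only 26% + 9% = 35%, not > 50%.
So Amelia does not control Marlow.

No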